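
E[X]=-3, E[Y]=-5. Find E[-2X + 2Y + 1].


E[-2X + 2Y + 1] = -2*E[X] + 2*E[Y] + 1
= (-2)*(-3) + (2)*(-5) + (1)
= 6 - 10 + 1 = -3

-3


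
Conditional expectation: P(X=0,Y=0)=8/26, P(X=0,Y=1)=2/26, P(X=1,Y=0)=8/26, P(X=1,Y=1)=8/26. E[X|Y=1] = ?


P(Y=1) = 10/26
E[X|Y=1] = (0*2 + 1*8)/10 = 8/10 = 4/5

4/5


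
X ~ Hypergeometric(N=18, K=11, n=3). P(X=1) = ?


P(X=1) = C(11,1)*C(7,2) / C(18,3)
= 11*21 / 816
= 231/816 = 77/272

77/272


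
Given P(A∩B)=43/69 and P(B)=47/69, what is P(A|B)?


P(A|B) = P(A∩B)/P(B) = (43/69)/(47/69) = 43/47

43/47


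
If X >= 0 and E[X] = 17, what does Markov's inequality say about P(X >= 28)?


Markov: P(X >= a) <= E[X]/a
P(X >= 28) <= 17/28

17/28


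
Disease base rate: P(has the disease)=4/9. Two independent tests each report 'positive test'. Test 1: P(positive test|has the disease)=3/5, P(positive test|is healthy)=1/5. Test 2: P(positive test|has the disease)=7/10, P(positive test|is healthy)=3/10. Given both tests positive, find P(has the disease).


After test 1: P(+) = 3/5*4/9 + 1/5*5/9 = 17/45
P(B|+) = (4/15)/(17/45) = 12/17
After test 2 (use post1 as new prior): P(+) = 7/10*12/17 + 3/10*5/17 = 99/170
P(B|+,+) = (42/85)/(99/170) = 28/33

28/33


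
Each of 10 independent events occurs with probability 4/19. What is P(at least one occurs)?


P(at least one) = 1 - P(none)
P(none) = (1 - 4/19)^10 = (15/19)^10 = 576650390625/6131066257801
P(at least one) = 1 - 576650390625/6131066257801 = 5554415867176/6131066257801

5554415867176/6131066257801


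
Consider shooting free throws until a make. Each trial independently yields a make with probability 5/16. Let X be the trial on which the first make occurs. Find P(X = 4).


P(X=4) = (1-p)^3 * p = (11/16)^3 * 5/16
= 1331/4096 * 5/16 = 6655/65536

6655/65536


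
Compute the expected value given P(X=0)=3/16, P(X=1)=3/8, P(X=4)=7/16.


E[X] = sum(x * P(x))
= 0*3/16 + 1*3/8 + 4*7/16
= 17/8

17/8


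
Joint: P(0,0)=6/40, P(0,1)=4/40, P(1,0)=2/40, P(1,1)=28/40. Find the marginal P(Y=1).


P(Y=1) = P(0,1)+P(1,1) = 4/40 + 28/40 = 32/40 = 4/5

4/5


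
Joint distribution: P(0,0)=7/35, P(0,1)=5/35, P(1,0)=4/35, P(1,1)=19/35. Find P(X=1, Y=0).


Read from table: P(X=1, Y=0) = 4/35

4/35


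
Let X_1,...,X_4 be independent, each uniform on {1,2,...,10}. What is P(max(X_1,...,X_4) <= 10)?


P(max <= 10) = P(all X_i <= 10) = (P(X_1 <= 10))^4
= (10/10)^4 = 1^4 = 1

1


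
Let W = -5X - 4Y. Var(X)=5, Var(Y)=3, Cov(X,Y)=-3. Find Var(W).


Var(-5X - 4Y) = (-5)^2*Var(X) + (-4)^2*Var(Y) + 2*(-5)*(-4)*Cov(X,Y)
= 25*5 + 16*3 + 40*(-3)
= 125 + 48 - 120 = 53

53


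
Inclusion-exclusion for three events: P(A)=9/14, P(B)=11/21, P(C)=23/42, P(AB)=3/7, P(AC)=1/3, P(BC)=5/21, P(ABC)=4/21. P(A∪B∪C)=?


P(A∪B∪C) = P(A)+P(B)+P(C) - P(AB)-P(AC)-P(BC) + P(ABC)
= 9/14+11/21+23/42 - 3/7-1/3-5/21 + 4/21
= 19/21

19/21


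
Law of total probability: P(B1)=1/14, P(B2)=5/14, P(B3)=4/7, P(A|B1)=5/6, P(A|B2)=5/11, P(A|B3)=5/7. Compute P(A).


P(A) = P(A|B1)P(B1) + P(A|B2)P(B2) + P(A|B3)P(B3)
= 5/6*1/14 + 5/11*5/14 + 5/7*4/7
= 5/84 + 25/154 + 20/49 = 4075/6468

4075/6468


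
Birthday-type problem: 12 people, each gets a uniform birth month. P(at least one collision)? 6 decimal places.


P(all different) = prod((12-i)/12 for i=0..11) = 0.000054
P(at least one match) = 1 - 0.000054 = 0.999946

0.999946


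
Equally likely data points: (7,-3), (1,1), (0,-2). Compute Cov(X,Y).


E[X]=8/3, E[Y]=-4/3, E[XY]=-20/3
Cov(X,Y) = E[XY] - E[X]E[Y] = -20/3 - 8/3*-4/3 = -28/9

-28/9


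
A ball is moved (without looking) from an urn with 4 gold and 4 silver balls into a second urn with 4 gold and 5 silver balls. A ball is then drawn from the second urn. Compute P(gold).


P(transfer gold) = 4/8 = 1/2; P(transfer silver) = 1/2
If gold transferred: Urn II has 5 gold of 10, so P(gold|gold moved) = 1/2
If silver transferred: Urn II has 4 gold of 10, so P(gold|silver moved) = 2/5
By total probability: P(gold) = 1/2*1/2 + 1/2*2/5 = 9/20

9/20


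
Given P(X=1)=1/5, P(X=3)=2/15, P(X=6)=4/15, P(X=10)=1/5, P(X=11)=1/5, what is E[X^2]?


E[X^2] = sum(g(x)*P(x))
= 1*1/5 + 9*2/15 + 36*4/15 + 100*1/5 + 121*1/5
= 276/5

276/5


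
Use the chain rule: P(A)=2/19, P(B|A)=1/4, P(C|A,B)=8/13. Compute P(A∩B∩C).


P(A∩B∩C) = P(A) * P(B|A) * P(C|A∩B)
= 2/19 * 1/4 * 8/13
= 1/38 * 8/13 = 4/247

4/247


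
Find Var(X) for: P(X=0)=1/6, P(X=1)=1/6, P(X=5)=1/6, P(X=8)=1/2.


E[X] = 5, E[X^2] = 109/3
Var(X) = E[X^2] - (E[X])^2 = 109/3 - (5)^2 = 34/3

34/3


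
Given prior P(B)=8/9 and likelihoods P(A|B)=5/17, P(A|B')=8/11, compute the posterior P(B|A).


P(A) = P(A|B)P(B) + P(A|B')P(B') = 5/17*8/9 + 8/11*1/9 = 64/187
P(B|A) = P(A|B)P(B)/P(A) = (40/153)/(64/187) = 55/72

55/72


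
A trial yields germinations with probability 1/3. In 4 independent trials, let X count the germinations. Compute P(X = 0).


P(X=0) = C(4,0) * p^0 * (1-p)^4
= 1 * 1 * 16/81
= 16/81

16/81


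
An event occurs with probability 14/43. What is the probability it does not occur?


P(A') = 1 - P(A) = 1 - 14/43 = 29/43

29/43


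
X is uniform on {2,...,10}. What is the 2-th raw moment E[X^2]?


E[X^2] = (1/9) * sum(x^2 for x=2..10)
= 384/9 = 128/3

128/3


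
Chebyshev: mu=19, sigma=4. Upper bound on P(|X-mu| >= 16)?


k = 16/4 = 4
Chebyshev: P(|X-mu| >= k*sigma) <= 1/k^2 = 1/4^2 = 1/16

1/16


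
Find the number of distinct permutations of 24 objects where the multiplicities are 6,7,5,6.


24! = 620448401733239439360000
Denominator: 6!=720 * 7!=5040 * 5!=120 * 6!=720
Coefficient = 620448401733239439360000 / 313528320000 = 1978922994048

1978922994048


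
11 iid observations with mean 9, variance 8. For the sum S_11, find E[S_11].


E[S_n] = n*E[X_1] = 11*9 = 99

99


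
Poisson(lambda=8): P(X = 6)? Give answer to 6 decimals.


P(X=6) = e^(-8) * 8^6 / 6!
≈ 0.0003354626279 * 262144 / 720
≈ 0.122138

0.122138


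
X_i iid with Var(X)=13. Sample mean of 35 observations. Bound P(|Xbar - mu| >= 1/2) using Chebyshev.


Var(Xbar) = Var(X)/n = 13/35
Chebyshev: P(|Xbar-mu| >= 1/2) <= Var(Xbar)/(1/2)^2 = (13/35)/(1/4) = 52/35
Bound exceeds 1, so trivial bound: 1

1


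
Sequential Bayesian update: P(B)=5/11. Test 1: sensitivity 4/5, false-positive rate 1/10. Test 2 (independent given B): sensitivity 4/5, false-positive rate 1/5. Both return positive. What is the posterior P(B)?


After test 1: P(+) = 4/5*5/11 + 1/10*6/11 = 23/55
P(B|+) = (4/11)/(23/55) = 20/23
After test 2 (use post1 as new prior): P(+) = 4/5*20/23 + 1/5*3/23 = 83/115
P(B|+,+) = (16/23)/(83/115) = 80/83

80/83


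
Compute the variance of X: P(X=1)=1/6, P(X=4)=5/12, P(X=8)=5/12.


E[X] = 31/6, E[X^2] = 67/2
Var(X) = E[X^2] - (E[X])^2 = 67/2 - (31/6)^2 = 245/36

245/36


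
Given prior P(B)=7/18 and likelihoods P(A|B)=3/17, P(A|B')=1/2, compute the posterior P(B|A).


P(A) = P(A|B)P(B) + P(A|B')P(B') = 3/17*7/18 + 1/2*11/18 = 229/612
P(B|A) = P(A|B)P(B)/P(A) = (7/102)/(229/612) = 42/229

42/229


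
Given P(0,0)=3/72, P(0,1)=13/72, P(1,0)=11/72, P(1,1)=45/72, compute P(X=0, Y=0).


Read from table: P(X=0, Y=0) = 3/72 = 1/24

1/24


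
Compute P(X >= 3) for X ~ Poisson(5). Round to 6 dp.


P(X>=3) = 1 - P(X<=2) = 1 - (e^(-5)*5^0/0! + e^(-5)*5^1/1! + e^(-5)*5^2/2!)
≈ 1 - (0.0067379470 + 0.0336897350 + 0.0842243375)
= 1 - 0.1246520195 = 0.8753479805
≈ 0.875348

0.875348


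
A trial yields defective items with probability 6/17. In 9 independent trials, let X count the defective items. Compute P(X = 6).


P(X=6) = C(9,6) * p^6 * (1-p)^3
= 84 * 46656/24137569 * 1331/4913
= 5216327424/118587876497

5216327424/118587876497


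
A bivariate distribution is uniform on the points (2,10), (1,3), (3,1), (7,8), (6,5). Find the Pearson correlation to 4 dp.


Cov(X,Y) = 1.8800, Var(X) = 5.3600, Var(Y) = 10.6400
rho = Cov/(sqrt(VarX)*sqrt(VarY)) = 0.2489

0.2489


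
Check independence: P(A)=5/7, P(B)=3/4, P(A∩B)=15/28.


P(A)*P(B) = 5/7*3/4 = 15/28
P(A∩B) = 15/28, which equals P(A)P(B), so independent

Yes, A and B are independent


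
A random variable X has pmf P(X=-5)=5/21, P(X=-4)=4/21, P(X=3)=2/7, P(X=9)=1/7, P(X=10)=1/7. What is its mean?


E[X] = sum(x * P(x))
= -5*5/21 - 4*4/21 + 3*2/7 + 9*1/7 + 10*1/7
= 34/21

34/21


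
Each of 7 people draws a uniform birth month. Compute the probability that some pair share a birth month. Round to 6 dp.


P(all different) = prod((12-i)/12 for i=0..6) = 0.111400
P(at least one match) = 1 - 0.111400 = 0.888600

0.888600


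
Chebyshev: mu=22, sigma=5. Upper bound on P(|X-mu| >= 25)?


k = 25/5 = 5
Chebyshev: P(|X-mu| >= k*sigma) <= 1/k^2 = 1/5^2 = 1/25

1/25


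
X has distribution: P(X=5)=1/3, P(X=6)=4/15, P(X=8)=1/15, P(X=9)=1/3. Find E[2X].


E[2X] = sum(g(x)*P(x))
= 10*1/3 + 12*4/15 + 16*1/15 + 18*1/3
= 68/5

68/5


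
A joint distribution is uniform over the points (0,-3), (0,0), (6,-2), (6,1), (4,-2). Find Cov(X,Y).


E[X]=16/5, E[Y]=-6/5, E[XY]=-14/5
Cov(X,Y) = E[XY] - E[X]E[Y] = -14/5 - 16/5*-6/5 = 26/25

26/25


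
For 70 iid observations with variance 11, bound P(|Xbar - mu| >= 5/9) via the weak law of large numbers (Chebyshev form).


Var(Xbar) = Var(X)/n = 11/70
Chebyshev: P(|Xbar-mu| >= 5/9) <= Var(Xbar)/(5/9)^2 = (11/70)/(25/81) = 891/1750

891/1750


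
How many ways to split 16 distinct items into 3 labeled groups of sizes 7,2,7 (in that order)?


16! = 20922789888000
Denominator: 7!=5040 * 2!=2 * 7!=5040
Coefficient = 20922789888000 / 50803200 = 411840

411840


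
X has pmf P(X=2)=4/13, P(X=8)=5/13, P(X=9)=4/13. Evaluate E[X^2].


E[X^2] = sum(x^2 * P(x))
= 4*4/13 + 64*5/13 + 81*4/13
= 660/13

660/13


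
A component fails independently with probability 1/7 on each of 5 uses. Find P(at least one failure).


P(at least one) = 1 - P(none)
P(none) = (1 - 1/7)^5 = (6/7)^5 = 7776/16807
P(at least one) = 1 - 7776/16807 = 9031/16807

9031/16807


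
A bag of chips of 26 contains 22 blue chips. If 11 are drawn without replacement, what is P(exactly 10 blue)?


P(X=10) = C(22,10)*C(4,1) / C(26,11)
= 646646*4 / 7726160
= 2586584/7726160 = 77/230

77/230


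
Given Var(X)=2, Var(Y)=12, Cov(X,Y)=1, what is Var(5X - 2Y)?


Var(5X - 2Y) = 5^2*Var(X) + (-2)^2*Var(Y) + 2*5*(-2)*Cov(X,Y)
= 25*2 + 4*12 - 20*1
= 50 + 48 - 20 = 78

78


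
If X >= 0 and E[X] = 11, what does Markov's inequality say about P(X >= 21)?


Markov: P(X >= a) <= E[X]/a
P(X >= 21) <= 11/21

11/21


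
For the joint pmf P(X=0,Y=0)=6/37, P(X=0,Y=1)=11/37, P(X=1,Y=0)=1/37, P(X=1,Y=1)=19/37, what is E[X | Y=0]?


P(Y=0) = 7/37
E[X|Y=0] = (0*6 + 1*1)/7 = 1/7

1/7


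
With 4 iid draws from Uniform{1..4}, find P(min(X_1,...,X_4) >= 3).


P(min >= 3) = P(all X_i >= 3) = (P(X_1 >= 3))^4
= (2/4)^4 = (1/2)^4 = 1/16

1/16


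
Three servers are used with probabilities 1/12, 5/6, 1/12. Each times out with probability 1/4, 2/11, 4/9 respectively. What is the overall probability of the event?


P(A) = P(A|B1)P(B1) + P(A|B2)P(B2) + P(A|B3)P(B3)
= 1/4*1/12 + 2/11*5/6 + 4/9*1/12
= 1/48 + 5/33 + 1/27 = 995/4752

995/4752


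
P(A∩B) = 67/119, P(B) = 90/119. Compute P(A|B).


P(A|B) = P(A∩B)/P(B) = (67/119)/(90/119) = 67/90

67/90


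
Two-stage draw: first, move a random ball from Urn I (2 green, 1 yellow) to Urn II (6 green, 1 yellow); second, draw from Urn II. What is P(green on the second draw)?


P(transfer green) = 2/3; P(transfer yellow) = 1/3
If green transferred: Urn II has 7 green of 8, so P(green|green moved) = 7/8
If yellow transferred: Urn II has 6 green of 8, so P(green|yellow moved) = 3/4
By total probability: P(green) = 2/3*7/8 + 1/3*3/4 = 5/6

5/6


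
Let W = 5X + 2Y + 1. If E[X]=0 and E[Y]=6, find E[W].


E[5X + 2Y + 1] = 5*E[X] + 2*E[Y] + 1
= (5)*(0) + (2)*(6) + (1)
= 0 + 12 + 1 = 13

13


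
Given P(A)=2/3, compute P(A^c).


P(A') = 1 - P(A) = 1 - 2/3 = 1/3

1/3


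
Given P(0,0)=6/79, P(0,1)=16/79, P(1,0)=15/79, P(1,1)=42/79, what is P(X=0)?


P(X=0) = P(0,0)+P(0,1) = 6/79 + 16/79 = 22/79

22/79


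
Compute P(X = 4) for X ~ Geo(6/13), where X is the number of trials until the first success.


P(X=4) = (1-p)^3 * p = (7/13)^3 * 6/13
= 343/2197 * 6/13 = 2058/28561

2058/28561


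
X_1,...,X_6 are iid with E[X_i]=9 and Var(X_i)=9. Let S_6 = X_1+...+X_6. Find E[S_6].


E[S_n] = n*E[X_1] = 6*9 = 54

54


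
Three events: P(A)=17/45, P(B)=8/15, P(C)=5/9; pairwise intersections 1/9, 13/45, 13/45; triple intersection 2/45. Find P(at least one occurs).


P(A∪B∪C) = P(A)+P(B)+P(C) - P(AB)-P(AC)-P(BC) + P(ABC)
= 17/45+8/15+5/9 - 1/9-13/45-13/45 + 2/45
= 37/45

37/45


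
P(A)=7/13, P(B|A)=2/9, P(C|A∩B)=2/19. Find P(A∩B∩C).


P(A∩B∩C) = P(A) * P(B|A) * P(C|A∩B)
= 7/13 * 2/9 * 2/19
= 14/117 * 2/19 = 28/2223

28/2223


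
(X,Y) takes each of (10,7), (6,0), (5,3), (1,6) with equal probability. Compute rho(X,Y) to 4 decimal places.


Cov(X,Y) = 0.7500, Var(X) = 10.2500, Var(Y) = 7.5000
rho = Cov/(sqrt(VarX)*sqrt(VarY)) = 0.0855

0.0855


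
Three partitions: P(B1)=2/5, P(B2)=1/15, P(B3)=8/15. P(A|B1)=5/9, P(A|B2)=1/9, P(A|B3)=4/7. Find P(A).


P(A) = P(A|B1)P(B1) + P(A|B2)P(B2) + P(A|B3)P(B3)
= 5/9*2/5 + 1/9*1/15 + 4/7*8/15
= 2/9 + 1/135 + 32/105 = 101/189

101/189


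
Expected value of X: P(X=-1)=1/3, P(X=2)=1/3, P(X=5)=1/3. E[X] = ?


E[X] = sum(x * P(x))
= -1*1/3 + 2*1/3 + 5*1/3
= 2

2


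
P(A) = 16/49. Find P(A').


P(A') = 1 - P(A) = 1 - 16/49 = 33/49

33/49


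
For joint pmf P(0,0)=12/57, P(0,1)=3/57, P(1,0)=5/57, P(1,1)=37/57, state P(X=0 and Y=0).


Read from table: P(X=0, Y=0) = 12/57 = 4/19

4/19


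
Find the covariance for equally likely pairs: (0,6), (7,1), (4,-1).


E[X]=11/3, E[Y]=2, E[XY]=1
Cov(X,Y) = E[XY] - E[X]E[Y] = 1 - 11/3*2 = -19/3

-19/3


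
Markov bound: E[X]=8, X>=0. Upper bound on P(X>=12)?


Markov: P(X >= a) <= E[X]/a
P(X >= 12) <= 8/12 = 2/3

2/3


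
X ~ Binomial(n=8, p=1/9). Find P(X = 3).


P(X=3) = C(8,3) * p^3 * (1-p)^5
= 56 * 1/729 * 32768/59049
= 1835008/43046721

1835008/43046721


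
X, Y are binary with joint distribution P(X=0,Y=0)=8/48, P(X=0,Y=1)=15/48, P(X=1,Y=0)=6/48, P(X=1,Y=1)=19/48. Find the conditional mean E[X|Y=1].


P(Y=1) = 34/48
E[X|Y=1] = (0*15 + 1*19)/34 = 19/34

19/34


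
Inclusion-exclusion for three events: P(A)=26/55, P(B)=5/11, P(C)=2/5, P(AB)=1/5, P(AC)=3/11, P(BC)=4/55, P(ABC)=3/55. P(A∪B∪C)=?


P(A∪B∪C) = P(A)+P(B)+P(C) - P(AB)-P(AC)-P(BC) + P(ABC)
= 26/55+5/11+2/5 - 1/5-3/11-4/55 + 3/55
= 46/55

46/55


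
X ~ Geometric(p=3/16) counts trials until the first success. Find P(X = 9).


P(X=9) = (1-p)^8 * p = (13/16)^8 * 3/16
= 815730721/4294967296 * 3/16 = 2447192163/68719476736

2447192163/68719476736


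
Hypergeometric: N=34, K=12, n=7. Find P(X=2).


P(X=2) = C(12,2)*C(22,5) / C(34,7)
= 66*26334 / 5379616
= 1738044/5379616 = 39501/122264

39501/122264


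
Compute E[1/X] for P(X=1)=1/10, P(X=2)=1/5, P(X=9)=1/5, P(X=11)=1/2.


E[1/X] = sum(g(x)*P(x))
= 1*1/10 + 1/2*1/5 + 1/9*1/5 + 1/11*1/2
= 53/198

53/198


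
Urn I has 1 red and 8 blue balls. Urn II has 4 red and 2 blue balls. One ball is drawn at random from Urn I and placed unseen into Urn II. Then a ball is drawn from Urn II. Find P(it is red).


P(transfer red) = 1/9; P(transfer blue) = 8/9
If red transferred: Urn II has 5 red of 7, so P(red|red moved) = 5/7
If blue transferred: Urn II has 4 red of 7, so P(red|blue moved) = 4/7
By total probability: P(red) = 1/9*5/7 + 8/9*4/7 = 37/63

37/63


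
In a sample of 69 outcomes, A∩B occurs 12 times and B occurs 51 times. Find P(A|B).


P(A|B) = P(A∩B)/P(B) = (12/69)/(51/69) = 12/51 = 4/17

4/17


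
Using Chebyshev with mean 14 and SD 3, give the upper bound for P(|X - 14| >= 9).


k = 9/3 = 3
Chebyshev: P(|X-mu| >= k*sigma) <= 1/k^2 = 1/3^2 = 1/9

1/9


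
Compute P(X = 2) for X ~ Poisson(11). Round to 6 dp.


P(X=2) = e^(-11) * 11^2 / 2!
≈ 0.00001670170079 * 121 / 2
≈ 0.001010

0.001010


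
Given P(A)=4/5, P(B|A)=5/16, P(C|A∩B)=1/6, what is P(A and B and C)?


P(A∩B∩C) = P(A) * P(B|A) * P(C|A∩B)
= 4/5 * 5/16 * 1/6
= 1/4 * 1/6 = 1/24

1/24


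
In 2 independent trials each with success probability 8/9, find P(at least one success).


P(at least one) = 1 - P(none)
P(none) = (1 - 8/9)^2 = (1/9)^2 = 1/81
P(at least one) = 1 - 1/81 = 80/81

80/81


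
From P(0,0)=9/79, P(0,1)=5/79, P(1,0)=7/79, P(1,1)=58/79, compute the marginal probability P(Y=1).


P(Y=1) = P(0,1)+P(1,1) = 5/79 + 58/79 = 63/79

63/79


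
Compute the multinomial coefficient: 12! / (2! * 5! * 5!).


12! = 479001600
Denominator: 2!=2 * 5!=120 * 5!=120
Coefficient = 479001600 / 28800 = 16632

16632


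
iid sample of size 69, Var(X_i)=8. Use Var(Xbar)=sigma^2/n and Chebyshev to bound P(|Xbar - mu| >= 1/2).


Var(Xbar) = Var(X)/n = 8/69
Chebyshev: P(|Xbar-mu| >= 1/2) <= Var(Xbar)/(1/2)^2 = (8/69)/(1/4) = 32/69

32/69


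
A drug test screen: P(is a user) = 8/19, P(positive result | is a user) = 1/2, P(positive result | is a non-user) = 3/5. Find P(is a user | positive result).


P(A) = P(A|B)P(B) + P(A|B')P(B') = 1/2*8/19 + 3/5*11/19 = 53/95
P(B|A) = P(A|B)P(B)/P(A) = (4/19)/(53/95) = 20/53

20/53


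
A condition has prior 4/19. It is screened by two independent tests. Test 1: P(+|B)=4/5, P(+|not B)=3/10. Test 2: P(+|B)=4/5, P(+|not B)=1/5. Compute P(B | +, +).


After test 1: P(+) = 4/5*4/19 + 3/10*15/19 = 77/190
P(B|+) = (16/95)/(77/190) = 32/77
After test 2 (use post1 as new prior): P(+) = 4/5*32/77 + 1/5*45/77 = 173/385
P(B|+,+) = (128/385)/(173/385) = 128/173

128/173


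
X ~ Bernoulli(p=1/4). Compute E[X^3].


For Bernoulli: X in {0,1}
E[X^3] = 0^3*(1-1/4) + 1^3*1/4 = 1/4

1/4


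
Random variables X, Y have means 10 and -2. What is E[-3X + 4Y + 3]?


E[-3X + 4Y + 3] = -3*E[X] + 4*E[Y] + 3
= (-3)*(10) + (4)*(-2) + (3)
= -30 - 8 + 3 = -35

-35


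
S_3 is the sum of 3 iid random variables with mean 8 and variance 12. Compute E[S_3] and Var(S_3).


E[S_n] = n*mu = 3*8 = 24
Var(S_n) = n*sigma^2 = 3*12 = 36

E[S_3]=24, Var(S_3)=36


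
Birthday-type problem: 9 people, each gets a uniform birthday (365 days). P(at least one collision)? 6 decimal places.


P(all different) = prod((365-i)/365 for i=0..8) = 0.905376
P(at least one match) = 1 - 0.905376 = 0.094624

0.094624


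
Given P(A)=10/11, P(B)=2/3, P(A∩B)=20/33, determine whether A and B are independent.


P(A)*P(B) = 10/11*2/3 = 20/33
P(A∩B) = 20/33, which equals P(A)P(B), so independent

Yes, A and B are independent


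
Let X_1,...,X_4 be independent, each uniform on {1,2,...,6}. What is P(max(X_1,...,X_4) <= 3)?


P(max <= 3) = P(all X_i <= 3) = (P(X_1 <= 3))^4
= (3/6)^4 = (1/2)^4 = 1/16

1/16


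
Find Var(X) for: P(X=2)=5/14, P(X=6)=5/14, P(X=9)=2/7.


E[X] = 38/7, E[X^2] = 262/7
Var(X) = E[X^2] - (E[X])^2 = 262/7 - (38/7)^2 = 390/49

390/49


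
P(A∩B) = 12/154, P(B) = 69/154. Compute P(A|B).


P(A|B) = P(A∩B)/P(B) = (12/154)/(69/154) = 12/69 = 4/23

4/23


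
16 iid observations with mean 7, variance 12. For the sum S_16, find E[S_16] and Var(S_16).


E[S_n] = n*mu = 16*7 = 112
Var(S_n) = n*sigma^2 = 16*12 = 192

E[S_16]=112, Var(S_16)=192


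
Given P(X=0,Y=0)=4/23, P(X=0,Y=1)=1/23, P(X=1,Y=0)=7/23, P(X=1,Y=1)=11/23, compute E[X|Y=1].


P(Y=1) = 12/23
E[X|Y=1] = (0*1 + 1*11)/12 = 11/12

11/12


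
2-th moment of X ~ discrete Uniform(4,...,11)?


E[X^2] = (1/8) * sum(x^2 for x=4..11)
= 492/8 = 123/2

123/2


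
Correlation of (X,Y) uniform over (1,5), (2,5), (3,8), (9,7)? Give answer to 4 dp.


Cov(X,Y) = 2.0625, Var(X) = 9.6875, Var(Y) = 1.6875
rho = Cov/(sqrt(VarX)*sqrt(VarY)) = 0.5101

0.5101


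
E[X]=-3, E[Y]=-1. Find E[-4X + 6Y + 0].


E[-4X + 6Y + 0] = -4*E[X] + 6*E[Y] + 0
= (-4)*(-3) + (6)*(-1) + (0)
= 12 - 6 + 0 = 6

6


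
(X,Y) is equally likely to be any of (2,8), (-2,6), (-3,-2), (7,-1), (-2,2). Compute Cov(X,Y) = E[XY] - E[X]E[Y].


E[X]=2/5, E[Y]=13/5, E[XY]=-1/5
Cov(X,Y) = E[XY] - E[X]E[Y] = -1/5 - 2/5*13/5 = -31/25

-31/25


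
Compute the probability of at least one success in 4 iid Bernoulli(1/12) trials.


P(at least one) = 1 - P(none)
P(none) = (1 - 1/12)^4 = (11/12)^4 = 14641/20736
P(at least one) = 1 - 14641/20736 = 6095/20736

6095/20736


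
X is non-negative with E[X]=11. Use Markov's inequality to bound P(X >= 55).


Markov: P(X >= a) <= E[X]/a
P(X >= 55) <= 11/55 = 1/5

1/5


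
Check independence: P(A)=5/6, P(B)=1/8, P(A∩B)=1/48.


P(A)*P(B) = 5/6*1/8 = 5/48
P(A∩B) = 1/48 != 5/48, so not independent

No, A and B are not independent


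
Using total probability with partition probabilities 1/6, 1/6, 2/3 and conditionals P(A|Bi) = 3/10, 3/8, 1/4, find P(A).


P(A) = P(A|B1)P(B1) + P(A|B2)P(B2) + P(A|B3)P(B3)
= 3/10*1/6 + 3/8*1/6 + 1/4*2/3
= 1/20 + 1/16 + 1/6 = 67/240

67/240


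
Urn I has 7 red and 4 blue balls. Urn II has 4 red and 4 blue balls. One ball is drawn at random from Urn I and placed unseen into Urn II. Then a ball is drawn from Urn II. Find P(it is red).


P(transfer red) = 7/11; P(transfer blue) = 4/11
If red transferred: Urn II has 5 red of 9, so P(red|red moved) = 5/9
If blue transferred: Urn II has 4 red of 9, so P(red|blue moved) = 4/9
By total probability: P(red) = 7/11*5/9 + 4/11*4/9 = 17/33

17/33


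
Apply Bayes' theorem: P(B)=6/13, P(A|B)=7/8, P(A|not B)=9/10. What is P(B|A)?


P(A) = P(A|B)P(B) + P(A|B')P(B') = 7/8*6/13 + 9/10*7/13 = 231/260
P(B|A) = P(A|B)P(B)/P(A) = (21/52)/(231/260) = 5/11

5/11


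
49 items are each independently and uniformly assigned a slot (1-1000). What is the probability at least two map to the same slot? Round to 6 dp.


P(all different) = prod((1000-i)/1000 for i=0..48) = 0.302557
P(at least one match) = 1 - 0.302557 = 0.697443

0.697443


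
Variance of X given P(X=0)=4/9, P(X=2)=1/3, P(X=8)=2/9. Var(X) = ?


E[X] = 22/9, E[X^2] = 140/9
Var(X) = E[X^2] - (E[X])^2 = 140/9 - (22/9)^2 = 776/81

776/81


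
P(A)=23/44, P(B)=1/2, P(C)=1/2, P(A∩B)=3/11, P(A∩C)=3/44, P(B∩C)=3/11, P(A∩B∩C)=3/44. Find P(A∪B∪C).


P(A∪B∪C) = P(A)+P(B)+P(C) - P(AB)-P(AC)-P(BC) + P(ABC)
= 23/44+1/2+1/2 - 3/11-3/44-3/11 + 3/44
= 43/44

43/44


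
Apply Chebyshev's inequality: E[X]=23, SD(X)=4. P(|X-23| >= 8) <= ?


k = 8/4 = 2
Chebyshev: P(|X-mu| >= k*sigma) <= 1/k^2 = 1/2^2 = 1/4

1/4


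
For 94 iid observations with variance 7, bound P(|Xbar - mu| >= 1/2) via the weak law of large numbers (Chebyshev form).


Var(Xbar) = Var(X)/n = 7/94
Chebyshev: P(|Xbar-mu| >= 1/2) <= Var(Xbar)/(1/2)^2 = (7/94)/(1/4) = 14/47

14/47


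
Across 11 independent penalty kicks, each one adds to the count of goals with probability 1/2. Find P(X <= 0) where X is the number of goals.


P(X<=0) = P(X=0)
= 1/2048
= 1/2048

1/2048


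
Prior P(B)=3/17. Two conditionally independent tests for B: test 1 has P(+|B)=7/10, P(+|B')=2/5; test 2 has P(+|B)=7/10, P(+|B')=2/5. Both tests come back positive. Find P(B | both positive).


After test 1: P(+) = 7/10*3/17 + 2/5*14/17 = 77/170
P(B|+) = (21/170)/(77/170) = 3/11
After test 2 (use post1 as new prior): P(+) = 7/10*3/11 + 2/5*8/11 = 53/110
P(B|+,+) = (21/110)/(53/110) = 21/53

21/53


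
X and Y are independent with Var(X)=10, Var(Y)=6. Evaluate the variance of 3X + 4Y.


Independence => Cov(X,Y)=0
Var(3X + 4Y) = 3^2*Var(X) + 4^2*Var(Y)
= 9*10 + 16*6 = 186

186


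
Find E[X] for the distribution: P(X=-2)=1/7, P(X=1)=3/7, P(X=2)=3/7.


E[X] = sum(x * P(x))
= -2*1/7 + 1*3/7 + 2*3/7
= 1

1


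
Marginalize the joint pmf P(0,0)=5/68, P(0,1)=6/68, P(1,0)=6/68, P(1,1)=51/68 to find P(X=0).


P(X=0) = P(0,0)+P(0,1) = 5/68 + 6/68 = 11/68

11/68


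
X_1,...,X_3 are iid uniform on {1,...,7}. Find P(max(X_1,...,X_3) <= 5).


P(max <= 5) = P(all X_i <= 5) = (P(X_1 <= 5))^3
= (5/7)^3 = 125/343

125/343


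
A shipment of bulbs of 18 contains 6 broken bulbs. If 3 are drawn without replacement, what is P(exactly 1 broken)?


P(X=1) = C(6,1)*C(12,2) / C(18,3)
= 6*66 / 816
= 396/816 = 33/68

33/68


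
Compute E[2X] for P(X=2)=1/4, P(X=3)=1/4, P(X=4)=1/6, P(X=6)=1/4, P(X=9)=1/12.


E[2X] = sum(g(x)*P(x))
= 4*1/4 + 6*1/4 + 8*1/6 + 12*1/4 + 18*1/12
= 25/3

25/3


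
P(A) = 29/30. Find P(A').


P(A') = 1 - P(A) = 1 - 29/30 = 1/30

1/30


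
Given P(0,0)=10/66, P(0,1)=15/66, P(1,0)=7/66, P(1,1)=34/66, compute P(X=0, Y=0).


Read from table: P(X=0, Y=0) = 10/66 = 5/33

5/33


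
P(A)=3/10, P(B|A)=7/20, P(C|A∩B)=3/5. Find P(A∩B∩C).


P(A∩B∩C) = P(A) * P(B|A) * P(C|A∩B)
= 3/10 * 7/20 * 3/5
= 21/200 * 3/5 = 63/1000

63/1000


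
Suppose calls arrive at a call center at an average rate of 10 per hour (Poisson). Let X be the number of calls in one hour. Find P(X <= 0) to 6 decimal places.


P(X<=0) = e^(-10)*10^0/0!
≈ 0.0000453999
≈ 0.000045

0.000045


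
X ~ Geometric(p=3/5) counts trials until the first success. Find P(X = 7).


P(X=7) = (1-p)^6 * p = (2/5)^6 * 3/5
= 64/15625 * 3/5 = 192/78125

192/78125


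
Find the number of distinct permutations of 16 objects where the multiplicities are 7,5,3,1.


16! = 20922789888000
Denominator: 7!=5040 * 5!=120 * 3!=6 * 1!=1
Coefficient = 20922789888000 / 3628800 = 5765760

5765760


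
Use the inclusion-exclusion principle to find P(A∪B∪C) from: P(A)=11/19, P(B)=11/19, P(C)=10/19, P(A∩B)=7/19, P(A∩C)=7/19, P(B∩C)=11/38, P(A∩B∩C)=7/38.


P(A∪B∪C) = P(A)+P(B)+P(C) - P(AB)-P(AC)-P(BC) + P(ABC)
= 11/19+11/19+10/19 - 7/19-7/19-11/38 + 7/38
= 16/19

16/19


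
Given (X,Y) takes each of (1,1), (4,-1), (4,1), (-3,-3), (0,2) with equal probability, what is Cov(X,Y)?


E[X]=6/5, E[Y]=0, E[XY]=2
Cov(X,Y) = E[XY] - E[X]E[Y] = 2 - 6/5*0 = 2

2


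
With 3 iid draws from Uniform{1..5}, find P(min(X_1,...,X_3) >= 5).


P(min >= 5) = P(all X_i >= 5) = (P(X_1 >= 5))^3
= (1/5)^3 = 1/125

1/125


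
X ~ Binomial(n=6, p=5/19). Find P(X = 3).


P(X=3) = C(6,3) * p^3 * (1-p)^3
= 20 * 125/6859 * 2744/6859
= 6860000/47045881

6860000/47045881


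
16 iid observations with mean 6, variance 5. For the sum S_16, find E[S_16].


E[S_n] = n*E[X_1] = 16*6 = 96

96


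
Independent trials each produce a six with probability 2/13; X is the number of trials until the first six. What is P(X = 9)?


P(X=9) = (1-p)^8 * p = (11/13)^8 * 2/13
= 214358881/815730721 * 2/13 = 428717762/10604499373

428717762/10604499373


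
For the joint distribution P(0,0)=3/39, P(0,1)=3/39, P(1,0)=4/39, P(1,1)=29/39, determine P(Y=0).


P(Y=0) = P(0,0)+P(1,0) = 3/39 + 4/39 = 7/39

7/39


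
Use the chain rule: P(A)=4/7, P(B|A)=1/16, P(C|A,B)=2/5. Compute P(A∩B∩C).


P(A∩B∩C) = P(A) * P(B|A) * P(C|A∩B)
= 4/7 * 1/16 * 2/5
= 1/28 * 2/5 = 1/70

1/70


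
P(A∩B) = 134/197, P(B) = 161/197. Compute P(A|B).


P(A|B) = P(A∩B)/P(B) = (134/197)/(161/197) = 134/161

134/161


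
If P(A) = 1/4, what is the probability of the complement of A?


P(A') = 1 - P(A) = 1 - 1/4 = 3/4

3/4


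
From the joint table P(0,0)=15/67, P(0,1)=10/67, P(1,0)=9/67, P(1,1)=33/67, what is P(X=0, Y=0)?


Read from table: P(X=0, Y=0) = 15/67

15/67


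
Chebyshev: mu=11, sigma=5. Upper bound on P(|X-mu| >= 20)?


k = 20/5 = 4
Chebyshev: P(|X-mu| >= k*sigma) <= 1/k^2 = 1/4^2 = 1/16

1/16


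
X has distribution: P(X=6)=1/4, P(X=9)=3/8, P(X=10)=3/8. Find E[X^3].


E[X^3] = sum(g(x)*P(x))
= 216*1/4 + 729*3/8 + 1000*3/8
= 5619/8

5619/8


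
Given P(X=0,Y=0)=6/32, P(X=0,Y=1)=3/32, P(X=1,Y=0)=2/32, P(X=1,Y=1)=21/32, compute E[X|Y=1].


P(Y=1) = 24/32
E[X|Y=1] = (0*3 + 1*21)/24 = 21/24 = 7/8

7/8


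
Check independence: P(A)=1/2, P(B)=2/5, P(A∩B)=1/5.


P(A)*P(B) = 1/2*2/5 = 1/5
P(A∩B) = 1/5, which equals P(A)P(B), so independent

Yes, A and B are independent


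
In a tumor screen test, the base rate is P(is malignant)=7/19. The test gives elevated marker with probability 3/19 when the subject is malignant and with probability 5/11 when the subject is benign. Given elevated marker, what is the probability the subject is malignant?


P(A) = P(A|B)P(B) + P(A|B')P(B') = 3/19*7/19 + 5/11*12/19 = 1371/3971
P(B|A) = P(A|B)P(B)/P(A) = (21/361)/(1371/3971) = 77/457

77/457


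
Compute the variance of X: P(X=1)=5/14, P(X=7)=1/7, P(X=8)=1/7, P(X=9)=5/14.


E[X] = 40/7, E[X^2] = 318/7
Var(X) = E[X^2] - (E[X])^2 = 318/7 - (40/7)^2 = 626/49

626/49


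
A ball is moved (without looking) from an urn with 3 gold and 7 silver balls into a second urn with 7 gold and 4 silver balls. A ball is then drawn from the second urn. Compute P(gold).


P(transfer gold) = 3/10; P(transfer silver) = 7/10
If gold transferred: Urn II has 8 gold of 12, so P(gold|gold moved) = 2/3
If silver transferred: Urn II has 7 gold of 12, so P(gold|silver moved) = 7/12
By total probability: P(gold) = 3/10*2/3 + 7/10*7/12 = 73/120

73/120


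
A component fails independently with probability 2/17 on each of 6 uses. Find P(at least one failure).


P(at least one) = 1 - P(none)
P(none) = (1 - 2/17)^6 = (15/17)^6 = 11390625/24137569
P(at least one) = 1 - 11390625/24137569 = 12746944/24137569

12746944/24137569


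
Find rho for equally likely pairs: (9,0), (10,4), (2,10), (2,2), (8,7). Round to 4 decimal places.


Cov(X,Y) = -4.5200, Var(X) = 12.1600, Var(Y) = 12.6400
rho = Cov/(sqrt(VarX)*sqrt(VarY)) = -0.3646

-0.3646


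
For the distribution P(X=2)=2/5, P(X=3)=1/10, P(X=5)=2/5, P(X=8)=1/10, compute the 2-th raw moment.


E[X^2] = sum(x^2 * P(x))
= 4*2/5 + 9*1/10 + 25*2/5 + 64*1/10
= 189/10

189/10


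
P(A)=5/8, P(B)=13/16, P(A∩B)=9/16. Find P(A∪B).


P(A∪B) = P(A) + P(B) - P(A∩B)
= 5/8 + 13/16 - 9/16 = 7/8

7/8


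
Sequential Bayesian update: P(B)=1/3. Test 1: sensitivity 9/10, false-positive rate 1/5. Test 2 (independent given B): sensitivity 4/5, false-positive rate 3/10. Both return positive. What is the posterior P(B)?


After test 1: P(+) = 9/10*1/3 + 1/5*2/3 = 13/30
P(B|+) = (3/10)/(13/30) = 9/13
After test 2 (use post1 as new prior): P(+) = 4/5*9/13 + 3/10*4/13 = 42/65
P(B|+,+) = (36/65)/(42/65) = 6/7

6/7


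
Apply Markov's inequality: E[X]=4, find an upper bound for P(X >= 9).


Markov: P(X >= a) <= E[X]/a
P(X >= 9) <= 4/9

4/9


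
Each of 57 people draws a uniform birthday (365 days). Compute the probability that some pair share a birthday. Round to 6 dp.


P(all different) = prod((365-i)/365 for i=0..56) = 0.009878
P(at least one match) = 1 - 0.009878 = 0.990122

0.990122


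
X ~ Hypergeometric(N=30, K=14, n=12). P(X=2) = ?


P(X=2) = C(14,2)*C(16,10) / C(30,12)
= 91*8008 / 86493225
= 728728/86493225 = 8008/950475

8008/950475


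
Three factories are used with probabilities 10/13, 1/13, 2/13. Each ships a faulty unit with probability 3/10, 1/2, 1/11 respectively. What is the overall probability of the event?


P(A) = P(A|B1)P(B1) + P(A|B2)P(B2) + P(A|B3)P(B3)
= 3/10*10/13 + 1/2*1/13 + 1/11*2/13
= 3/13 + 1/26 + 2/143 = 81/286

81/286


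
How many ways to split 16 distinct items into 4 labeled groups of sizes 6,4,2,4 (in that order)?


16! = 20922789888000
Denominator: 6!=720 * 4!=24 * 2!=2 * 4!=24
Coefficient = 20922789888000 / 829440 = 25225200

25225200


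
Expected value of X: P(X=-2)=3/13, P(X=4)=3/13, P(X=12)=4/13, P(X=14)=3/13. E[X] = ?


E[X] = sum(x * P(x))
= -2*3/13 + 4*3/13 + 12*4/13 + 14*3/13
= 96/13

96/13


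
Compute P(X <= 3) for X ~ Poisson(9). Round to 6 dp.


P(X<=3) = e^(-9)*9^0/0! + e^(-9)*9^1/1! + e^(-9)*9^2/2! + e^(-9)*9^3/3!
≈ 0.0001234098 + 0.0011106882 + 0.0049980971 + 0.0149942912
= 0.0212264863
≈ 0.021226

0.021226


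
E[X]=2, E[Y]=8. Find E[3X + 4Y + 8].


E[3X + 4Y + 8] = 3*E[X] + 4*E[Y] + 8
= (3)*(2) + (4)*(8) + (8)
= 6 + 32 + 8 = 46

46


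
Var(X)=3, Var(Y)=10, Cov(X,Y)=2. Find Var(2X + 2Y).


Var(2X + 2Y) = 2^2*Var(X) + 2^2*Var(Y) + 2*2*2*Cov(X,Y)
= 4*3 + 4*10 + 8*2
= 12 + 40 + 16 = 68

68


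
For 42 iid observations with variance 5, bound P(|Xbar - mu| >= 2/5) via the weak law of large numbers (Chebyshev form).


Var(Xbar) = Var(X)/n = 5/42
Chebyshev: P(|Xbar-mu| >= 2/5) <= Var(Xbar)/(2/5)^2 = (5/42)/(4/25) = 125/168

125/168


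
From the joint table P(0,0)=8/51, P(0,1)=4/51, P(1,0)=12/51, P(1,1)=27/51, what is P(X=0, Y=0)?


Read from table: P(X=0, Y=0) = 8/51

8/51


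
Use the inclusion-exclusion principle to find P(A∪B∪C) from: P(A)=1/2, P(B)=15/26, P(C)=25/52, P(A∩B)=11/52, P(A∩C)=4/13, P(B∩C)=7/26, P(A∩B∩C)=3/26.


P(A∪B∪C) = P(A)+P(B)+P(C) - P(AB)-P(AC)-P(BC) + P(ABC)
= 1/2+15/26+25/52 - 11/52-4/13-7/26 + 3/26
= 23/26

23/26


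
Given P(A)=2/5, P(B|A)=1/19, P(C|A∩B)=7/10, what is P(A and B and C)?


P(A∩B∩C) = P(A) * P(B|A) * P(C|A∩B)
= 2/5 * 1/19 * 7/10
= 2/95 * 7/10 = 7/475

7/475


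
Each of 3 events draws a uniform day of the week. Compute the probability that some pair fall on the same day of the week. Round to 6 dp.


P(all different) = prod((7-i)/7 for i=0..2) = 0.612245
P(at least one match) = 1 - 0.612245 = 0.387755

0.387755


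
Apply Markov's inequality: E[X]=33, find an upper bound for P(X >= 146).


Markov: P(X >= a) <= E[X]/a
P(X >= 146) <= 33/146

33/146


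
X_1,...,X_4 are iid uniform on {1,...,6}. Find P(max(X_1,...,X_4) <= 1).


P(max <= 1) = P(all X_i <= 1) = (P(X_1 <= 1))^4
= (1/6)^4 = 1/1296

1/1296


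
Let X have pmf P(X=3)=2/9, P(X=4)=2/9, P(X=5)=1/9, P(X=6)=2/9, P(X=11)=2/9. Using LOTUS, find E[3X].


E[3X] = sum(g(x)*P(x))
= 9*2/9 + 12*2/9 + 15*1/9 + 18*2/9 + 33*2/9
= 53/3

53/3


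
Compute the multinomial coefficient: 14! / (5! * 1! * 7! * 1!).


14! = 87178291200
Denominator: 5!=120 * 1!=1 * 7!=5040 * 1!=1
Coefficient = 87178291200 / 604800 = 144144

144144


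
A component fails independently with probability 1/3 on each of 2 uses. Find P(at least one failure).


P(at least one) = 1 - P(none)
P(none) = (1 - 1/3)^2 = (2/3)^2 = 4/9
P(at least one) = 1 - 4/9 = 5/9

5/9


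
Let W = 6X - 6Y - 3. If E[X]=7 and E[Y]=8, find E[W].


E[6X - 6Y - 3] = 6*E[X] - 6*E[Y] - 3
= (6)*(7) + (-6)*(8) + (-3)
= 42 - 48 - 3 = -9

-9


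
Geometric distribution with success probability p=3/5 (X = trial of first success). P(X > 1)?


P(X > 1) = P(first 1 trials all fail) = (1-p)^1 = (2/5)^1 = 2/5

2/5


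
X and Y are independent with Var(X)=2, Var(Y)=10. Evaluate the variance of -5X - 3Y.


Independence => Cov(X,Y)=0
Var(-5X - 3Y) = (-5)^2*Var(X) + (-3)^2*Var(Y)
= 25*2 + 9*10 = 140

140


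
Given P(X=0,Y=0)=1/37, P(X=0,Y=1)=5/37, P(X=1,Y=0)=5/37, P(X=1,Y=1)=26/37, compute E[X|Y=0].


P(Y=0) = 6/37
E[X|Y=0] = (0*1 + 1*5)/6 = 5/6

5/6


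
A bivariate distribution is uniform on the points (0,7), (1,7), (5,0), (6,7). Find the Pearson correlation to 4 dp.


Cov(X,Y) = -3.5000, Var(X) = 6.5000, Var(Y) = 9.1875
rho = Cov/(sqrt(VarX)*sqrt(VarY)) = -0.4529

-0.4529


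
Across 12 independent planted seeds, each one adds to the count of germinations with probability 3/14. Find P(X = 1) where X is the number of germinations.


P(X=1) = C(12,1) * p^1 * (1-p)^11
= 12 * 3/14 * 285311670611/4049565169664
= 2567805035499/14173478093824

2567805035499/14173478093824


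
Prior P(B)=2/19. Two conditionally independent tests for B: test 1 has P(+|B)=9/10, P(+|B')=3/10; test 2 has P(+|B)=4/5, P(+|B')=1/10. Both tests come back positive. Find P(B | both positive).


After test 1: P(+) = 9/10*2/19 + 3/10*17/19 = 69/190
P(B|+) = (9/95)/(69/190) = 6/23
After test 2 (use post1 as new prior): P(+) = 4/5*6/23 + 1/10*17/23 = 13/46
P(B|+,+) = (24/115)/(13/46) = 48/65

48/65


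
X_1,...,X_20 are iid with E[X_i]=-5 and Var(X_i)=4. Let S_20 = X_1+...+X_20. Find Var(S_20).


By independence, Var(S_n) = n*Var(X_1) = 20*4 = 80

80


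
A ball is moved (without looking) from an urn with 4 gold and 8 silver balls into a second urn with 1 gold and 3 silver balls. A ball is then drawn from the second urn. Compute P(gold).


P(transfer gold) = 4/12 = 1/3; P(transfer silver) = 2/3
If gold transferred: Urn II has 2 gold of 5, so P(gold|gold moved) = 2/5
If silver transferred: Urn II has 1 gold of 5, so P(gold|silver moved) = 1/5
By total probability: P(gold) = 1/3*2/5 + 2/3*1/5 = 4/15

4/15


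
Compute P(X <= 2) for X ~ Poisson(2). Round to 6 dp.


P(X<=2) = e^(-2)*2^0/0! + e^(-2)*2^1/1! + e^(-2)*2^2/2!
≈ 0.1353352832 + 0.2706705665 + 0.2706705665
= 0.6766764162
≈ 0.676676

0.676676


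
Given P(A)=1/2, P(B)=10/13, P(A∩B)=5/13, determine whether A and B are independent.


P(A)*P(B) = 1/2*10/13 = 5/13
P(A∩B) = 5/13, which equals P(A)P(B), so independent

Yes, A and B are independent


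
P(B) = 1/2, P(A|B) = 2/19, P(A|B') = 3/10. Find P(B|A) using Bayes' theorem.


P(A) = P(A|B)P(B) + P(A|B')P(B') = 2/19*1/2 + 3/10*1/2 = 77/380
P(B|A) = P(A|B)P(B)/P(A) = (1/19)/(77/380) = 20/77

20/77


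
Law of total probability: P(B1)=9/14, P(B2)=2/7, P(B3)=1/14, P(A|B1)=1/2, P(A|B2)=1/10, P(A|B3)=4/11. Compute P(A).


P(A) = P(A|B1)P(B1) + P(A|B2)P(B2) + P(A|B3)P(B3)
= 1/2*9/14 + 1/10*2/7 + 4/11*1/14
= 9/28 + 1/35 + 2/77 = 579/1540

579/1540


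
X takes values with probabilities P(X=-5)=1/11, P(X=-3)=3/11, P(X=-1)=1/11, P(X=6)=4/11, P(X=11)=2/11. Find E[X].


E[X] = sum(x * P(x))
= -5*1/11 - 3*3/11 - 1*1/11 + 6*4/11 + 11*2/11
= 31/11

31/11


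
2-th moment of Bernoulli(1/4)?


For Bernoulli: X in {0,1}
E[X^2] = 0^2*(1-1/4) + 1^2*1/4 = 1/4

1/4


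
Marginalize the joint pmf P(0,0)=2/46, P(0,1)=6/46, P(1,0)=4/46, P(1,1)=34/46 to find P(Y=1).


P(Y=1) = P(0,1)+P(1,1) = 6/46 + 34/46 = 40/46 = 20/23

20/23


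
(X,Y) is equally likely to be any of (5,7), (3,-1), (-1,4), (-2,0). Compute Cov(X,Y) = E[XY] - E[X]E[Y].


E[X]=5/4, E[Y]=5/2, E[XY]=7
Cov(X,Y) = E[XY] - E[X]E[Y] = 7 - 5/4*5/2 = 31/8

31/8


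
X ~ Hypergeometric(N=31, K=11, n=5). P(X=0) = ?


P(X=0) = C(11,0)*C(20,5) / C(31,5)
= 1*15504 / 169911
= 15504/169911 = 5168/56637

5168/56637


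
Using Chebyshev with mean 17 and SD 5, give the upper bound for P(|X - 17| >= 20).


k = 20/5 = 4
Chebyshev: P(|X-mu| >= k*sigma) <= 1/k^2 = 1/4^2 = 1/16

1/16


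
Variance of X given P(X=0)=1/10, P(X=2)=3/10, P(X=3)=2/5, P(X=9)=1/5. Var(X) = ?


E[X] = 18/5, E[X^2] = 21
Var(X) = E[X^2] - (E[X])^2 = 21 - (18/5)^2 = 201/25

201/25


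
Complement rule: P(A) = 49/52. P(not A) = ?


P(A') = 1 - P(A) = 1 - 49/52 = 3/52

3/52


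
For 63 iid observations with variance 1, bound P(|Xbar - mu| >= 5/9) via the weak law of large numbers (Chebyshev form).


Var(Xbar) = Var(X)/n = 1/63
Chebyshev: P(|Xbar-mu| >= 5/9) <= Var(Xbar)/(5/9)^2 = (1/63)/(25/81) = 9/175

9/175


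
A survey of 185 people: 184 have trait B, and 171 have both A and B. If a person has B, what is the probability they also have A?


P(A|B) = P(A∩B)/P(B) = (171/185)/(184/185) = 171/184

171/184


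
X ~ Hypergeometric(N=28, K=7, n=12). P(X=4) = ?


P(X=4) = C(7,4)*C(21,8) / C(28,12)
= 35*203490 / 30421755
= 7122150/30421755 = 70/299

70/299


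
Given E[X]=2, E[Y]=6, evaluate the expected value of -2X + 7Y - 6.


E[-2X + 7Y - 6] = -2*E[X] + 7*E[Y] - 6
= (-2)*(2) + (7)*(6) + (-6)
= -4 + 42 - 6 = 32

32


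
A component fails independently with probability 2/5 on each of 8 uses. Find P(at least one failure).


P(at least one) = 1 - P(none)
P(none) = (1 - 2/5)^8 = (3/5)^8 = 6561/390625
P(at least one) = 1 - 6561/390625 = 384064/390625

384064/390625
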